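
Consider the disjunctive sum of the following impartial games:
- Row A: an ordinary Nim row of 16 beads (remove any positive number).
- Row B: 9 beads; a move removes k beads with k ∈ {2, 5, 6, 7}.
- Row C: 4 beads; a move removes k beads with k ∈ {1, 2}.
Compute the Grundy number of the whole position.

19

Row A is a plain Nim row of size 16, so its Grundy value is 16.
Build the Grundy sequence for row B with g(k) = mex{g(k−s) : s ∈ {2, 5, 6, 7}, s ≤ k}:
k:     0  1  2  3  4  5  6  7  8  9
g(k):  0  0  1  1  0  2  1  3  2  2
So g(9) = 2.
Grundy values for row C (subtraction set {1, 2}):
k:     0  1  2  3  4
g(k):  0  1  2  0  1
So g(4) = 1.
The value of a disjunctive sum is the nim-sum of the parts.
Combined value = 16 XOR 2 XOR 1 = 19.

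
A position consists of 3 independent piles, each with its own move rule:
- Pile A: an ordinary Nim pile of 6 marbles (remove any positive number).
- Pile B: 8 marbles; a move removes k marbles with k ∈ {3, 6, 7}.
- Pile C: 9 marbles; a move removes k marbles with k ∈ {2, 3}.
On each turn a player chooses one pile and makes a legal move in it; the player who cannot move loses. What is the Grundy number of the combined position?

6

Pile A is a plain Nim pile of size 6, so its Grundy value is 6.
For pile B, compute g(0), g(1), … with moves {3, 6, 7}:
k:     0  1  2  3  4  5  6  7  8
g(k):  0  0  0  1  1  1  2  2  2
So g(8) = 2.
For pile C, compute g(0), g(1), … with moves {2, 3}:
k:     0  1  2  3  4  5  6  7  8  9
g(k):  0  0  1  1  2  0  0  1  1  2
So g(9) = 2.
By the Sprague-Grundy theorem, the Grundy value of a sum of independent games is the XOR of the component values.
Combined value = 6 ⊕ 2 ⊕ 2 = 6.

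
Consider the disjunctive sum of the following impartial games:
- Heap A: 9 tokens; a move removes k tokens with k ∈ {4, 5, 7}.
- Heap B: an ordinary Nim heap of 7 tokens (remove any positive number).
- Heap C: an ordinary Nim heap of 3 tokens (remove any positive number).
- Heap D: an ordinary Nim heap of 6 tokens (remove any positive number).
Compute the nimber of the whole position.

0

For heap A, compute g(0), g(1), … with moves {4, 5, 7}:
g(0) = mex{} = 0
g(1) = mex{} = 0
g(2) = mex{} = 0
g(3) = mex{} = 0
g(4) = mex{0} = 1
g(5) = mex{0} = 1
g(6) = mex{0} = 1
g(7) = mex{0} = 1
g(8) = mex{0,1} = 2
g(9) = mex{0,1} = 2
So g(9) = 2.
Heap B is a plain Nim heap of size 7, so its Grundy value is 7.
Heap C is a plain Nim heap of size 3, so its Grundy value is 3.
Heap D is a plain Nim heap of size 6, so its Grundy value is 6.
By the Sprague-Grundy theorem, the Grundy value of a sum of independent games is the XOR of the component values.
Combined value = 2 ⊕ 7 ⊕ 3 ⊕ 6 = 0.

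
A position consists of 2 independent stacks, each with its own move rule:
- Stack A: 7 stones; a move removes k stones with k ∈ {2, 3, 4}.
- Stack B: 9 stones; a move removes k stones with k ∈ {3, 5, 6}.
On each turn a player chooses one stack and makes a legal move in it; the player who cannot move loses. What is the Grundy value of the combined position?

0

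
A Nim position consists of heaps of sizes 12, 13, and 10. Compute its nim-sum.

11

Nim-sum: 12 ⊕ 13 ⊕ 10 = 11.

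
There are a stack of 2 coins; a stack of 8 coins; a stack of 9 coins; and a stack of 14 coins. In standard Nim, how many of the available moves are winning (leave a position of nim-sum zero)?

3

Bitwise XOR of the heap sizes:
  0010  (2)
  1000  (8)
  1001  (9)
  1110  (14)
  ----
  1101  (13)
The overall nim-sum is X = 13. A stack of size p has a winning move iff p XOR X < p (reduce it to p XOR X).
  2: 2 XOR 13 = 15 ≥ 2 — no move.
  8: 8 XOR 13 = 5 < 8 — winning move (to 5).
  9: 9 XOR 13 = 4 < 9 — winning move (to 4).
  14: 14 XOR 13 = 3 < 14 — winning move (to 3).
That gives 3 winning moves.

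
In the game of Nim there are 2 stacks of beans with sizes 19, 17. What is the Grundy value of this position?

Nim-sum: 19 ⊕ 17 = 2.

2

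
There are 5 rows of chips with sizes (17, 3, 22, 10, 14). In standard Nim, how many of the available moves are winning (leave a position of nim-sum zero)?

Bitwise XOR of the heap sizes:
  10001  (17)
  00011  (3)
  10110  (22)
  01010  (10)
  01110  (14)
  -----
  00000  (0)
The nim-sum is already 0, so every move leaves a nonzero nim-sum — there are no winning moves.

0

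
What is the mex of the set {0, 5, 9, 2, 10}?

0 is in the set but 1 is not, so the mex is 1.

1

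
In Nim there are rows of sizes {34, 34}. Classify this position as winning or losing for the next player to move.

Bitwise XOR of the heap sizes:
  100010  (34)
  100010  (34)
  ------
  000000  (0)
The nim-sum is 0, so this is a P-position: the player to move is in a losing position under optimal play.

Losing position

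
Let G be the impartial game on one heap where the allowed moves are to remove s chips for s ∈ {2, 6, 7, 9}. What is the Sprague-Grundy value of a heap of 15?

Build the Grundy sequence with g(k) = mex{g(k−s) : s ∈ {2, 6, 7, 9}, s ≤ k}:
k:     0  1  2  3  4  5  6  7  8  9 10 11 12 13 14 15
g(k):  0  0  1  1  0  0  1  1  2  2  3  3  2  2  3  0
So g(15) = 0.

0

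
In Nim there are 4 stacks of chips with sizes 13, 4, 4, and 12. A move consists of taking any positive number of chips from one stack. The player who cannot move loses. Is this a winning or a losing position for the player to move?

Winning position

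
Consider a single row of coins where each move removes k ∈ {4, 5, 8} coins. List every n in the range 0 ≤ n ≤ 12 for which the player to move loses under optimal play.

0, 1, 2, 3, 12

Build the Grundy sequence with g(k) = mex{g(k−s) : s ∈ {4, 5, 8}, s ≤ k}:
g(0) = mex{} = 0
g(1) = mex{} = 0
g(2) = mex{} = 0
g(3) = mex{} = 0
g(4) = mex{0} = 1
g(5) = mex{0} = 1
g(6) = mex{0} = 1
g(7) = mex{0} = 1
g(8) = mex{0,1} = 2
g(9) = mex{0,1} = 2
g(10) = mex{0,1} = 2
g(11) = mex{0,1} = 2
g(12) = mex{1,2} = 0
The P-positions (g = 0) in 0..12 are 0, 1, 2, 3, 12.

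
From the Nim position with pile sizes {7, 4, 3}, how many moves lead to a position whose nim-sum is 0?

Compute the nim-sum pairwise:
7 ⊕ 4 = 3
3 ⊕ 3 = 0
The nim-sum is already 0, so every move leaves a nonzero nim-sum — there are no winning moves.

0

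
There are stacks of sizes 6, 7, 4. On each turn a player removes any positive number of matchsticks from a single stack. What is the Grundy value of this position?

5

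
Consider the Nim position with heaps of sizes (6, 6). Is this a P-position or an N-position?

Bitwise XOR of the heap sizes:
  110  (6)
  110  (6)
  ---
  000  (0)
The nim-sum is 0, so this is a P-position: the player to move is in a losing position under optimal play.

P-position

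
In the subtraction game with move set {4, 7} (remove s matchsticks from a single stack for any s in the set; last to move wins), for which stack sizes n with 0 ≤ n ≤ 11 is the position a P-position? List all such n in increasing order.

Build the Grundy sequence with g(k) = mex{g(k−s) : s ∈ {4, 7}, s ≤ k}:
g(0) = mex{} = 0
g(1) = mex{} = 0
g(2) = mex{} = 0
g(3) = mex{} = 0
g(4) = mex{0} = 1
g(5) = mex{0} = 1
g(6) = mex{0} = 1
g(7) = mex{0} = 1
g(8) = mex{0,1} = 2
g(9) = mex{0,1} = 2
g(10) = mex{0,1} = 2
g(11) = mex{1} = 0
The P-positions (g = 0) in 0..11 are 0, 1, 2, 3, 11.

0, 1, 2, 3, 11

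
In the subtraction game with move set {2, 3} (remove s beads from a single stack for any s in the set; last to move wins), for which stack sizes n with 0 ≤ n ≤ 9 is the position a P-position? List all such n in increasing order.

0, 1, 5, 6

Build the Grundy sequence with g(k) = mex{g(k−s) : s ∈ {2, 3}, s ≤ k}:
g(0) = mex{} = 0
g(1) = mex{} = 0
g(2) = mex{0} = 1
g(3) = mex{0} = 1
g(4) = mex{0,1} = 2
g(5) = mex{1} = 0
g(6) = mex{1,2} = 0
g(7) = mex{0,2} = 1
g(8) = mex{0} = 1
g(9) = mex{0,1} = 2
The P-positions (g = 0) in 0..9 are 0, 1, 5, 6.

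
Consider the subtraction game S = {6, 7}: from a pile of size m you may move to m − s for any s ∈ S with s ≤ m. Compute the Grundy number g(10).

1

Grundy values for subtraction set {6, 7}:
g(0) = mex{} = 0
g(1) = mex{} = 0
g(2) = mex{} = 0
g(3) = mex{} = 0
g(4) = mex{} = 0
g(5) = mex{} = 0
g(6) = mex{0} = 1
g(7) = mex{0} = 1
g(8) = mex{0} = 1
g(9) = mex{0} = 1
g(10) = mex{0} = 1
So g(10) = 1.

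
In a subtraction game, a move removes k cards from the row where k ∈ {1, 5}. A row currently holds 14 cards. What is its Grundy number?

Compute g(0), g(1), … for moves {1, 5}:
g(0) = mex{} = 0
g(1) = mex{0} = 1
g(2) = mex{1} = 0
g(3) = mex{0} = 1
g(4) = mex{1} = 0
g(5) = mex{0} = 1
g(6) = mex{1} = 0
g(7) = mex{0} = 1
g(8) = mex{1} = 0
g(9) = mex{0} = 1
g(10) = mex{1} = 0
g(11) = mex{0} = 1
g(12) = mex{1} = 0
g(13) = mex{0} = 1
g(14) = mex{1} = 0
So g(14) = 0.

0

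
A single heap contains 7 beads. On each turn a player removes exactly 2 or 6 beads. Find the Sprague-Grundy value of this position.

Grundy values for subtraction set {2, 6}:
k:     0  1  2  3  4  5  6  7
g(k):  0  0  1  1  0  0  1  1
So g(7) = 1.

1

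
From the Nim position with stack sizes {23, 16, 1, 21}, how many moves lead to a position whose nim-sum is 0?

3

In binary:
  10111  (23)
  10000  (16)
  00001  (1)
  10101  (21)
  -----
  10011  (19)
The overall nim-sum is X = 19. A stack of size p has a winning move iff p XOR X < p (reduce it to p XOR X).
  23: 23 XOR 19 = 4 < 23 — winning move (to 4).
  16: 16 XOR 19 = 3 < 16 — winning move (to 3).
  1: 1 XOR 19 = 18 ≥ 1 — no move.
  21: 21 XOR 19 = 6 < 21 — winning move (to 6).
That gives 3 winning moves.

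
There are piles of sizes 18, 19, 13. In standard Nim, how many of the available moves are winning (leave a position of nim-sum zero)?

1

Compute the nim-sum pairwise:
18 XOR 19 = 1
1 XOR 13 = 12
The overall nim-sum is X = 12. A pile of size p has a winning move iff p XOR X < p (reduce it to p XOR X).
  18: 18 XOR 12 = 30 ≥ 18 — no move.
  19: 19 XOR 12 = 31 ≥ 19 — no move.
  13: 13 XOR 12 = 1 < 13 — winning move (to 1).
That gives 1 winning move.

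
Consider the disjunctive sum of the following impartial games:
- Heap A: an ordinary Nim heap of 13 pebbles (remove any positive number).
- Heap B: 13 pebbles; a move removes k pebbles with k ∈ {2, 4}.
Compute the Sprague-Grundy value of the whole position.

Heap A is a plain Nim heap of size 13, so its Grundy value is 13.
For heap B, compute g(0), g(1), … with moves {2, 4}:
g(0) = mex{} = 0
g(1) = mex{} = 0
g(2) = mex{0} = 1
g(3) = mex{0} = 1
g(4) = mex{0,1} = 2
g(5) = mex{0,1} = 2
g(6) = mex{1,2} = 0
g(7) = mex{1,2} = 0
g(8) = mex{0,2} = 1
g(9) = mex{0,2} = 1
g(10) = mex{0,1} = 2
g(11) = mex{0,1} = 2
g(12) = mex{1,2} = 0
g(13) = mex{1,2} = 0
So g(13) = 0.
By the Sprague-Grundy theorem, the Grundy value of a sum of independent games is the XOR of the component values.
Combined value = 13 XOR 0 = 13.

13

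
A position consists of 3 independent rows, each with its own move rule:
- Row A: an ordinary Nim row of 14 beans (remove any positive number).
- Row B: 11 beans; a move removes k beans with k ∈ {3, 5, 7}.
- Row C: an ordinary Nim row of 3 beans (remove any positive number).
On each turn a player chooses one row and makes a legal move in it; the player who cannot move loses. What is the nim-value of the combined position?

13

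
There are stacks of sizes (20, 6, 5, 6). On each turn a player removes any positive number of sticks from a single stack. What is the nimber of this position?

Compute the nim-sum pairwise:
20 XOR 6 = 18
18 XOR 5 = 23
23 XOR 6 = 17

17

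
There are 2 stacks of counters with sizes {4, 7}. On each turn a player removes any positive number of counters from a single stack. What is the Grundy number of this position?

3

Write each in binary and XOR column by column:
  100  (4)
  111  (7)
  ---
  011  (3)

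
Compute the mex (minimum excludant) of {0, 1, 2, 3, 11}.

The values 0, 1, 2, 3 are all present; 4 is the first non-negative integer missing from the set.

4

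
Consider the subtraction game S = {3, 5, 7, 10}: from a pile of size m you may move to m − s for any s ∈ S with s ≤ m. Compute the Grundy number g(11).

3

Compute g(0), g(1), … for moves {3, 5, 7, 10}:
g(0) = mex{} = 0
g(1) = mex{} = 0
g(2) = mex{} = 0
g(3) = mex{0} = 1
g(4) = mex{0} = 1
g(5) = mex{0} = 1
g(6) = mex{0,1} = 2
g(7) = mex{0,1} = 2
g(8) = mex{0,1} = 2
g(9) = mex{0,1,2} = 3
g(10) = mex{0,1,2} = 3
g(11) = mex{0,1,2} = 3
So g(11) = 3.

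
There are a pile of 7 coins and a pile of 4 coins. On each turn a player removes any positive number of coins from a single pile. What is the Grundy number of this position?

3

Nim-sum: 7 XOR 4 = 3.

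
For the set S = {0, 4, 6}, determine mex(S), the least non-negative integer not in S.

0 is in the set but 1 is not, so the mex is 1.

1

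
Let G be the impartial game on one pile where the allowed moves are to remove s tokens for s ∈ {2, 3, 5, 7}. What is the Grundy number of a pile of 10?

Build the Grundy sequence with g(k) = mex{g(k−s) : s ∈ {2, 3, 5, 7}, s ≤ k}:
g(0) = mex{} = 0
g(1) = mex{} = 0
g(2) = mex{0} = 1
g(3) = mex{0} = 1
g(4) = mex{0,1} = 2
g(5) = mex{0,1} = 2
g(6) = mex{0,1,2} = 3
g(7) = mex{0,1,2} = 3
g(8) = mex{0,1,2,3} = 4
g(9) = mex{1,2,3} = 0
g(10) = mex{1,2,3,4} = 0
So g(10) = 0.

0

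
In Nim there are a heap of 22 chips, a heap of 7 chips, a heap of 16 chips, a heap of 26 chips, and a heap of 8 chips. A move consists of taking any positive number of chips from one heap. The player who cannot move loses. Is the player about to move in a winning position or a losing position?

Compute the nim-sum pairwise:
22 ^ 7 = 17
17 ^ 16 = 1
1 ^ 26 = 27
27 ^ 8 = 19
The nim-sum is 19 ≠ 0, so this is an N-position: the player to move can win.

Winning position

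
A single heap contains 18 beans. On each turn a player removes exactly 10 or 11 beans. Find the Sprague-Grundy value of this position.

Grundy values for subtraction set {10, 11}:
k:     0  1  2  3  4  5  6  7  8  9 10 11 12 13 14 15 16 17 18
g(k):  0  0  0  0  0  0  0  0  0  0  1  1  1  1  1  1  1  1  1
So g(18) = 1.

1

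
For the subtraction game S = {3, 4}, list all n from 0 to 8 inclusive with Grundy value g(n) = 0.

0, 1, 2, 7, 8

Compute g(0), g(1), … for moves {3, 4}:
k:     0  1  2  3  4  5  6  7  8
g(k):  0  0  0  1  1  1  2  0  0
The P-positions (g = 0) in 0..8 are 0, 1, 2, 7, 8.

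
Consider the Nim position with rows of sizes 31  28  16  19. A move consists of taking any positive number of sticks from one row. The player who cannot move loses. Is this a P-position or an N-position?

P-position

Write each in binary and XOR column by column:
  11111  (31)
  11100  (28)
  10000  (16)
  10011  (19)
  -----
  00000  (0)
The nim-sum is 0, so this is a P-position: the player to move is in a losing position under optimal play.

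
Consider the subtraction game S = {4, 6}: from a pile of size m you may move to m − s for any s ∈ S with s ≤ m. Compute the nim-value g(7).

1

Grundy values for subtraction set {4, 6}:
k:     0  1  2  3  4  5  6  7
g(k):  0  0  0  0  1  1  1  1
So g(7) = 1.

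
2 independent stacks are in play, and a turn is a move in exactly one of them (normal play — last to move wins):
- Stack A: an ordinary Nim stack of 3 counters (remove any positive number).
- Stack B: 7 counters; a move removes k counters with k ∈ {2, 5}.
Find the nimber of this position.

Stack A is a plain Nim stack of size 3, so its Grundy value is 3.
For stack B, compute g(0), g(1), … with moves {2, 5}:
k:     0  1  2  3  4  5  6  7
g(k):  0  0  1  1  0  2  1  0
So g(7) = 0.
By the Sprague-Grundy theorem, the Grundy value of a sum of independent games is the XOR of the component values.
Combined value = 3 XOR 0 = 3.

3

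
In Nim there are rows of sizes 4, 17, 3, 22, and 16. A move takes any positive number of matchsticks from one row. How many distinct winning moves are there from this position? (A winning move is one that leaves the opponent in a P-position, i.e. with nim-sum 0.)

Compute the nim-sum pairwise:
4 ⊕ 17 = 21
21 ⊕ 3 = 22
22 ⊕ 22 = 0
0 ⊕ 16 = 16
The overall nim-sum is X = 16. A row of size p has a winning move iff p XOR X < p (reduce it to p XOR X).
  4: 4 XOR 16 = 20 ≥ 4 — no move.
  17: 17 XOR 16 = 1 < 17 — winning move (to 1).
  3: 3 XOR 16 = 19 ≥ 3 — no move.
  22: 22 XOR 16 = 6 < 22 — winning move (to 6).
  16: 16 XOR 16 = 0 < 16 — winning move (to 0).
That gives 3 winning moves.

3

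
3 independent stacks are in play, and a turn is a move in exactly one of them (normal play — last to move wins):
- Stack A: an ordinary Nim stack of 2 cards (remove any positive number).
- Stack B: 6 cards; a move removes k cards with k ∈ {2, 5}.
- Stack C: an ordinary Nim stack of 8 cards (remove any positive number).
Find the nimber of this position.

11

Stack A is a plain Nim stack of size 2, so its Grundy value is 2.
For stack B, compute g(0), g(1), … with moves {2, 5}:
g(0) = mex{} = 0
g(1) = mex{} = 0
g(2) = mex{0} = 1
g(3) = mex{0} = 1
g(4) = mex{1} = 0
g(5) = mex{0,1} = 2
g(6) = mex{0} = 1
So g(6) = 1.
Stack C is a plain Nim stack of size 8, so its Grundy value is 8.
By the Sprague-Grundy theorem, the Grundy value of a sum of independent games is the XOR of the component values.
Combined value = 2 XOR 1 XOR 8 = 11.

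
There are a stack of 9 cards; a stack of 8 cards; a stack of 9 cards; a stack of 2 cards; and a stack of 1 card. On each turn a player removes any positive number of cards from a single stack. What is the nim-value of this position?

Compute the nim-sum pairwise:
9 ⊕ 8 = 1
1 ⊕ 9 = 8
8 ⊕ 2 = 10
10 ⊕ 1 = 11

11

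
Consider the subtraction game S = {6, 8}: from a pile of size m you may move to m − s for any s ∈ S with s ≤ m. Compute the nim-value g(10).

1

Grundy values for subtraction set {6, 8}:
k:     0  1  2  3  4  5  6  7  8  9 10
g(k):  0  0  0  0  0  0  1  1  1  1  1
So g(10) = 1.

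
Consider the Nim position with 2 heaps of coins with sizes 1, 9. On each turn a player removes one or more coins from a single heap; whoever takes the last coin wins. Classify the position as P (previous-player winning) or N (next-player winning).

N-position

Write each in binary and XOR column by column:
  0001  (1)
  1001  (9)
  ----
  1000  (8)
The nim-sum is 8 ≠ 0, so this is an N-position: the player to move can win.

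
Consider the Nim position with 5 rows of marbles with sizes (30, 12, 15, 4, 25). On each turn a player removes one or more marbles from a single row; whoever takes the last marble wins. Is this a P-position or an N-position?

Bitwise XOR of the heap sizes:
  11110  (30)
  01100  (12)
  01111  (15)
  00100  (4)
  11001  (25)
  -----
  00000  (0)
The nim-sum is 0, so this is a P-position: the player to move is in a losing position under optimal play.

P-position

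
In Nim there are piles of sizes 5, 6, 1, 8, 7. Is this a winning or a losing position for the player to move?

Winning position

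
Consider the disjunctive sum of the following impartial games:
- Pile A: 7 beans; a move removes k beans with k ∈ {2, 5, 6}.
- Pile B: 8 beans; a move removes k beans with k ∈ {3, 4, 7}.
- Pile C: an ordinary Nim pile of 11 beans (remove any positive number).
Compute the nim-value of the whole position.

10

Grundy values for pile A (subtraction set {2, 5, 6}):
k:     0  1  2  3  4  5  6  7
g(k):  0  0  1  1  0  2  1  3
So g(7) = 3.
For pile B, compute g(0), g(1), … with moves {3, 4, 7}:
k:     0  1  2  3  4  5  6  7  8
g(k):  0  0  0  1  1  1  2  2  2
So g(8) = 2.
Pile C is a plain Nim pile of size 11, so its Grundy value is 11.
By the Sprague-Grundy theorem, the Grundy value of a sum of independent games is the XOR of the component values.
Combined value = 3 ⊕ 2 ⊕ 11 = 10.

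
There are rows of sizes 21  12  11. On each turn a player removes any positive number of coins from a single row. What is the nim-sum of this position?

Nim-sum: 21 ⊕ 12 ⊕ 11 = 18.

18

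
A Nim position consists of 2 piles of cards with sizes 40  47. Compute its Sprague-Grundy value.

Nim-sum: 40 XOR 47 = 7.

7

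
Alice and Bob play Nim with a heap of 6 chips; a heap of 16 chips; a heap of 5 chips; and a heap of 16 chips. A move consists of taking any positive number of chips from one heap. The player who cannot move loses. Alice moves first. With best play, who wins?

Compute the nim-sum pairwise:
6 ^ 16 = 22
22 ^ 5 = 19
19 ^ 16 = 3
The nim-sum is 3 ≠ 0, so this is an N-position: the player to move can win; Alice has a winning move.

Alice wins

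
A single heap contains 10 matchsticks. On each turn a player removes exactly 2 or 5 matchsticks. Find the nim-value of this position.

1

Grundy values for subtraction set {2, 5}:
k:     0  1  2  3  4  5  6  7  8  9 10
g(k):  0  0  1  1  0  2  1  0  0  1  1
So g(10) = 1.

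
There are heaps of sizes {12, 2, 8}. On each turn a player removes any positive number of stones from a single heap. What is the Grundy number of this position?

6

Compute the nim-sum pairwise:
12 XOR 2 = 14
14 XOR 8 = 6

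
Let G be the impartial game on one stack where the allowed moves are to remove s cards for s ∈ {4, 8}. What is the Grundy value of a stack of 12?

Build the Grundy sequence with g(k) = mex{g(k−s) : s ∈ {4, 8}, s ≤ k}:
k:     0  1  2  3  4  5  6  7  8  9 10 11 12
g(k):  0  0  0  0  1  1  1  1  2  2  2  2  0
So g(12) = 0.

0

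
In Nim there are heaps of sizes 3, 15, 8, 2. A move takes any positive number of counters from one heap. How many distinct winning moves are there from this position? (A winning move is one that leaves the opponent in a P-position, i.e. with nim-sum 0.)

In binary:
  0011  (3)
  1111  (15)
  1000  (8)
  0010  (2)
  ----
  0110  (6)
The overall nim-sum is X = 6. A heap of size p has a winning move iff p XOR X < p (reduce it to p XOR X).
  3: 3 XOR 6 = 5 ≥ 3 — no move.
  15: 15 XOR 6 = 9 < 15 — winning move (to 9).
  8: 8 XOR 6 = 14 ≥ 8 — no move.
  2: 2 XOR 6 = 4 ≥ 2 — no move.
That gives 1 winning move.

1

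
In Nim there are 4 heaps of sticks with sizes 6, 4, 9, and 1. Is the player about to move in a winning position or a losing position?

Winning position

Compute the nim-sum pairwise:
6 ⊕ 4 = 2
2 ⊕ 9 = 11
11 ⊕ 1 = 10
The nim-sum is 10 ≠ 0, so this is an N-position: the player to move can win.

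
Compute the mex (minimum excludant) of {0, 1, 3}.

The values 0, 1 are all present; 2 is the first non-negative integer missing from the set.

2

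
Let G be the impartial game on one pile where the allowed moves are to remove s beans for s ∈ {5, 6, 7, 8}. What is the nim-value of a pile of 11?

Grundy values for subtraction set {5, 6, 7, 8}:
g(0) = mex{} = 0
g(1) = mex{} = 0
g(2) = mex{} = 0
g(3) = mex{} = 0
g(4) = mex{} = 0
g(5) = mex{0} = 1
g(6) = mex{0} = 1
g(7) = mex{0} = 1
g(8) = mex{0} = 1
g(9) = mex{0} = 1
g(10) = mex{0,1} = 2
g(11) = mex{0,1} = 2
So g(11) = 2.

2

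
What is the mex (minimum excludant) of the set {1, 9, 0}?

The values 0, 1 are all present; 2 is the first non-negative integer missing from the set.

2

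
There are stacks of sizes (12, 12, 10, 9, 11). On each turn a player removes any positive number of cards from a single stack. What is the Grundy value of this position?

8

In binary:
  1100  (12)
  1100  (12)
  1010  (10)
  1001  (9)
  1011  (11)
  ----
  1000  (8)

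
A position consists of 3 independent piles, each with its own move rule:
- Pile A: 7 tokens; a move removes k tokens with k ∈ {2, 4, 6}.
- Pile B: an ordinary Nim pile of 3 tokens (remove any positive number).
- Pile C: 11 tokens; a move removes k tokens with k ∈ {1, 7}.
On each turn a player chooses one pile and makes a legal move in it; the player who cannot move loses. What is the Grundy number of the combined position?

For pile A, compute g(0), g(1), … with moves {2, 4, 6}:
g(0) = mex{} = 0
g(1) = mex{} = 0
g(2) = mex{0} = 1
g(3) = mex{0} = 1
g(4) = mex{0,1} = 2
g(5) = mex{0,1} = 2
g(6) = mex{0,1,2} = 3
g(7) = mex{0,1,2} = 3
So g(7) = 3.
Pile B is a plain Nim pile of size 3, so its Grundy value is 3.
Build the Grundy sequence for pile C with g(k) = mex{g(k−s) : s ∈ {1, 7}, s ≤ k}:
g(0) = mex{} = 0
g(1) = mex{0} = 1
g(2) = mex{1} = 0
g(3) = mex{0} = 1
g(4) = mex{1} = 0
g(5) = mex{0} = 1
g(6) = mex{1} = 0
g(7) = mex{0} = 1
g(8) = mex{1} = 0
g(9) = mex{0} = 1
g(10) = mex{1} = 0
g(11) = mex{0} = 1
So g(11) = 1.
By the Sprague-Grundy theorem, the Grundy value of a sum of independent games is the XOR of the component values.
Combined value = 3 ⊕ 3 ⊕ 1 = 1.

1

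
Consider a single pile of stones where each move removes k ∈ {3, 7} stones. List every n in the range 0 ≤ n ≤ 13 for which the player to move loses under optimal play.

Compute g(0), g(1), … for moves {3, 7}:
k:     0  1  2  3  4  5  6  7  8  9 10 11 12 13
g(k):  0  0  0  1  1  1  0  2  2  1  0  0  0  1
The P-positions (g = 0) in 0..13 are 0, 1, 2, 6, 10, 11, 12.

0, 1, 2, 6, 10, 11, 12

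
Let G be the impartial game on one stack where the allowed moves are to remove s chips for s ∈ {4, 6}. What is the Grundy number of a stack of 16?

Grundy values for subtraction set {4, 6}:
k:     0  1  2  3  4  5  6  7  8  9 10 11 12 13 14 15 16
g(k):  0  0  0  0  1  1  1  1  2  2  0  0  0  0  1  1  1
So g(16) = 1.

1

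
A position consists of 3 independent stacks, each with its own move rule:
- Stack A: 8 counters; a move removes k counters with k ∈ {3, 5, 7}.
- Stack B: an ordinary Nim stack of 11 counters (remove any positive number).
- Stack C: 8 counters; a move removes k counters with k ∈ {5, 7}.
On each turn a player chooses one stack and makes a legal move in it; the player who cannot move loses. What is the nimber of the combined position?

8

Build the Grundy sequence for stack A with g(k) = mex{g(k−s) : s ∈ {3, 5, 7}, s ≤ k}:
g(0) = mex{} = 0
g(1) = mex{} = 0
g(2) = mex{} = 0
g(3) = mex{0} = 1
g(4) = mex{0} = 1
g(5) = mex{0} = 1
g(6) = mex{0,1} = 2
g(7) = mex{0,1} = 2
g(8) = mex{0,1} = 2
So g(8) = 2.
Stack B is a plain Nim stack of size 11, so its Grundy value is 11.
Grundy values for stack C (subtraction set {5, 7}):
g(0) = mex{} = 0
g(1) = mex{} = 0
g(2) = mex{} = 0
g(3) = mex{} = 0
g(4) = mex{} = 0
g(5) = mex{0} = 1
g(6) = mex{0} = 1
g(7) = mex{0} = 1
g(8) = mex{0} = 1
So g(8) = 1.
The value of a disjunctive sum is the nim-sum of the parts.
Combined value = 2 XOR 11 XOR 1 = 8.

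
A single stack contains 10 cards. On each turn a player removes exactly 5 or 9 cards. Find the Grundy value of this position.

2

Build the Grundy sequence with g(k) = mex{g(k−s) : s ∈ {5, 9}, s ≤ k}:
k:     0  1  2  3  4  5  6  7  8  9 10
g(k):  0  0  0  0  0  1  1  1  1  1  2
So g(10) = 2.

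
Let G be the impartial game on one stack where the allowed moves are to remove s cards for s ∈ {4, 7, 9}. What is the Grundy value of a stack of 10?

Grundy values for subtraction set {4, 7, 9}:
k:     0  1  2  3  4  5  6  7  8  9 10
g(k):  0  0  0  0  1  1  1  1  2  2  2
So g(10) = 2.

2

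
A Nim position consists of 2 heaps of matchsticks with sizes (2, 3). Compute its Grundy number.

1

Nim-sum: 2 XOR 3 = 1.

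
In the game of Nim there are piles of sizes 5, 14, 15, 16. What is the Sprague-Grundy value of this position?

20

Compute the nim-sum pairwise:
5 ⊕ 14 = 11
11 ⊕ 15 = 4
4 ⊕ 16 = 20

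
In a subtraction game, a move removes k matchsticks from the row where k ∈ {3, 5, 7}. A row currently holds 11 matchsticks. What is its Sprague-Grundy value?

Compute g(0), g(1), … for moves {3, 5, 7}:
g(0) = mex{} = 0
g(1) = mex{} = 0
g(2) = mex{} = 0
g(3) = mex{0} = 1
g(4) = mex{0} = 1
g(5) = mex{0} = 1
g(6) = mex{0,1} = 2
g(7) = mex{0,1} = 2
g(8) = mex{0,1} = 2
g(9) = mex{0,1,2} = 3
g(10) = mex{1,2} = 0
g(11) = mex{1,2} = 0
So g(11) = 0.

0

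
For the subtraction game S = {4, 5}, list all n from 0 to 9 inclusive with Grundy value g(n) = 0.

0, 1, 2, 3, 9

Grundy values for subtraction set {4, 5}:
k:     0  1  2  3  4  5  6  7  8  9
g(k):  0  0  0  0  1  1  1  1  2  0
The P-positions (g = 0) in 0..9 are 0, 1, 2, 3, 9.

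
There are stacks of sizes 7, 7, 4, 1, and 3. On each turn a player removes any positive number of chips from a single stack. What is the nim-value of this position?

6

Compute the nim-sum pairwise:
7 XOR 7 = 0
0 XOR 4 = 4
4 XOR 1 = 5
5 XOR 3 = 6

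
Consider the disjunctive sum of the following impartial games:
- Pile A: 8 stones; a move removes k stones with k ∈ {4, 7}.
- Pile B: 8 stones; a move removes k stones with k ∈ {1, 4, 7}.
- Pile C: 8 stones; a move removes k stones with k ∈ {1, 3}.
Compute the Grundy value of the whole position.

2

Build the Grundy sequence for pile A with g(k) = mex{g(k−s) : s ∈ {4, 7}, s ≤ k}:
k:     0  1  2  3  4  5  6  7  8
g(k):  0  0  0  0  1  1  1  1  2
So g(8) = 2.
For pile B, compute g(0), g(1), … with moves {1, 4, 7}:
k:     0  1  2  3  4  5  6  7  8
g(k):  0  1  0  1  2  0  1  2  0
So g(8) = 0.
For pile C, compute g(0), g(1), … with moves {1, 3}:
k:     0  1  2  3  4  5  6  7  8
g(k):  0  1  0  1  0  1  0  1  0
So g(8) = 0.
By the Sprague-Grundy theorem, the Grundy value of a sum of independent games is the XOR of the component values.
Combined value = 2 ⊕ 0 ⊕ 0 = 2.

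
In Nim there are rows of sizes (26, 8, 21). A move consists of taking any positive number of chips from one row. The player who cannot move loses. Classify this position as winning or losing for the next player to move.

Winning position

Compute the nim-sum pairwise:
26 ^ 8 = 18
18 ^ 21 = 7
The nim-sum is 7 ≠ 0, so this is an N-position: the player to move can win.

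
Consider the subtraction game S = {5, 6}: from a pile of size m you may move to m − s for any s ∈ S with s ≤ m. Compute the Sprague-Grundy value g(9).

Compute g(0), g(1), … for moves {5, 6}:
g(0) = mex{} = 0
g(1) = mex{} = 0
g(2) = mex{} = 0
g(3) = mex{} = 0
g(4) = mex{} = 0
g(5) = mex{0} = 1
g(6) = mex{0} = 1
g(7) = mex{0} = 1
g(8) = mex{0} = 1
g(9) = mex{0} = 1
So g(9) = 1.

1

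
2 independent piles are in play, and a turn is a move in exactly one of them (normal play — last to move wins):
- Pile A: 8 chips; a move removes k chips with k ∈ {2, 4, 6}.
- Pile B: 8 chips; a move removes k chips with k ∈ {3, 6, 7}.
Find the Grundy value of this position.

2

Build the Grundy sequence for pile A with g(k) = mex{g(k−s) : s ∈ {2, 4, 6}, s ≤ k}:
g(0) = mex{} = 0
g(1) = mex{} = 0
g(2) = mex{0} = 1
g(3) = mex{0} = 1
g(4) = mex{0,1} = 2
g(5) = mex{0,1} = 2
g(6) = mex{0,1,2} = 3
g(7) = mex{0,1,2} = 3
g(8) = mex{1,2,3} = 0
So g(8) = 0.
Grundy values for pile B (subtraction set {3, 6, 7}):
k:     0  1  2  3  4  5  6  7  8
g(k):  0  0  0  1  1  1  2  2  2
So g(8) = 2.
By the Sprague-Grundy theorem, the Grundy value of a sum of independent games is the XOR of the component values.
Combined value = 0 ⊕ 2 = 2.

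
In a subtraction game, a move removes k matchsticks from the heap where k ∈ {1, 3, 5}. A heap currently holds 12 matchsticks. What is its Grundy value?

0

Build the Grundy sequence with g(k) = mex{g(k−s) : s ∈ {1, 3, 5}, s ≤ k}:
g(0) = mex{} = 0
g(1) = mex{0} = 1
g(2) = mex{1} = 0
g(3) = mex{0} = 1
g(4) = mex{1} = 0
g(5) = mex{0} = 1
g(6) = mex{1} = 0
g(7) = mex{0} = 1
g(8) = mex{1} = 0
g(9) = mex{0} = 1
g(10) = mex{1} = 0
g(11) = mex{0} = 1
g(12) = mex{1} = 0
So g(12) = 0.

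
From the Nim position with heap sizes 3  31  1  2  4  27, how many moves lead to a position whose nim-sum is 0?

0

Nim-sum: 3 ^ 31 ^ 1 ^ 2 ^ 4 ^ 27 = 0.
The nim-sum is already 0, so every move leaves a nonzero nim-sum — there are no winning moves.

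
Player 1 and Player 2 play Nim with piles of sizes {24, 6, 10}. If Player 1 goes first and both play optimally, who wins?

Compute the nim-sum pairwise:
24 XOR 6 = 30
30 XOR 10 = 20
The nim-sum is 20 ≠ 0, so this is an N-position: the player to move can win; Player 1 has a winning move.

Player 1 wins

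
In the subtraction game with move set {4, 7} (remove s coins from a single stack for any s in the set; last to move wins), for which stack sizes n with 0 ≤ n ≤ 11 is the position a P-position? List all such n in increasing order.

Grundy values for subtraction set {4, 7}:
g(0) = mex{} = 0
g(1) = mex{} = 0
g(2) = mex{} = 0
g(3) = mex{} = 0
g(4) = mex{0} = 1
g(5) = mex{0} = 1
g(6) = mex{0} = 1
g(7) = mex{0} = 1
g(8) = mex{0,1} = 2
g(9) = mex{0,1} = 2
g(10) = mex{0,1} = 2
g(11) = mex{1} = 0
The P-positions (g = 0) in 0..11 are 0, 1, 2, 3, 11.

0, 1, 2, 3, 11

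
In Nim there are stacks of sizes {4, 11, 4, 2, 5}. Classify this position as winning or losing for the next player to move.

Compute the nim-sum pairwise:
4 XOR 11 = 15
15 XOR 4 = 11
11 XOR 2 = 9
9 XOR 5 = 12
The nim-sum is 12 ≠ 0, so this is an N-position: the player to move can win.

Winning position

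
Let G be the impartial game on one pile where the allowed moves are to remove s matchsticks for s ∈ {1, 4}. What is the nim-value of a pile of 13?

1

Grundy values for subtraction set {1, 4}:
g(0) = mex{} = 0
g(1) = mex{0} = 1
g(2) = mex{1} = 0
g(3) = mex{0} = 1
g(4) = mex{0,1} = 2
g(5) = mex{1,2} = 0
g(6) = mex{0} = 1
g(7) = mex{1} = 0
g(8) = mex{0,2} = 1
g(9) = mex{0,1} = 2
g(10) = mex{1,2} = 0
g(11) = mex{0} = 1
g(12) = mex{1} = 0
g(13) = mex{0,2} = 1
So g(13) = 1.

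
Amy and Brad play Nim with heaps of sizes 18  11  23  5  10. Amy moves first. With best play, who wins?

Compute the nim-sum pairwise:
18 ^ 11 = 25
25 ^ 23 = 14
14 ^ 5 = 11
11 ^ 10 = 1
The nim-sum is 1 ≠ 0, so this is an N-position: the player to move can win; Amy has a winning move.

Amy wins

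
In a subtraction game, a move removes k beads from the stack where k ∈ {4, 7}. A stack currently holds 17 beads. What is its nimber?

Compute g(0), g(1), … for moves {4, 7}:
k:     0  1  2  3  4  5  6  7  8  9 10 11 12 13 14 15 16 17
g(k):  0  0  0  0  1  1  1  1  2  2  2  0  0  0  0  1  1  1
So g(17) = 1.

1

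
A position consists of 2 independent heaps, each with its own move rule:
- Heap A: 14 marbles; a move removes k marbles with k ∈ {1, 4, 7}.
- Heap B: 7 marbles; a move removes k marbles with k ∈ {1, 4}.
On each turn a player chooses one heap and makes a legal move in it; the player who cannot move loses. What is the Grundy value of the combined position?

For heap A, compute g(0), g(1), … with moves {1, 4, 7}:
k:     0  1  2  3  4  5  6  7  8  9 10 11 12 13 14
g(k):  0  1  0  1  2  0  1  2  0  1  0  1  2  0  1
So g(14) = 1.
For heap B, compute g(0), g(1), … with moves {1, 4}:
k:     0  1  2  3  4  5  6  7
g(k):  0  1  0  1  2  0  1  0
So g(7) = 0.
By the Sprague-Grundy theorem, the Grundy value of a sum of independent games is the XOR of the component values.
Combined value = 1 XOR 0 = 1.

1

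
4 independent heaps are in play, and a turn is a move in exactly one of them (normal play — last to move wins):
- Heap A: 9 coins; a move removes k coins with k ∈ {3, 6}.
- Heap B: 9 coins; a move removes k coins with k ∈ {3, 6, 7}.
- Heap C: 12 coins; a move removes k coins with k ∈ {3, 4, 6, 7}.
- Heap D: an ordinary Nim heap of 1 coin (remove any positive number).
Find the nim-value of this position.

2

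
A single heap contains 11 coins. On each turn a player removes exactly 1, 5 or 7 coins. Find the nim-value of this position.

Compute g(0), g(1), … for moves {1, 5, 7}:
g(0) = mex{} = 0
g(1) = mex{0} = 1
g(2) = mex{1} = 0
g(3) = mex{0} = 1
g(4) = mex{1} = 0
g(5) = mex{0} = 1
g(6) = mex{1} = 0
g(7) = mex{0} = 1
g(8) = mex{1} = 0
g(9) = mex{0} = 1
g(10) = mex{1} = 0
g(11) = mex{0} = 1
So g(11) = 1.

1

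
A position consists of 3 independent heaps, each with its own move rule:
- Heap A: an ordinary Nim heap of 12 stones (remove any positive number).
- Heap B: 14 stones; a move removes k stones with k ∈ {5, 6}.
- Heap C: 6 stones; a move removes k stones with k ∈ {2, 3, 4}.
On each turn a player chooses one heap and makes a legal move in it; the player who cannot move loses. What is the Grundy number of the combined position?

12

Heap A is a plain Nim heap of size 12, so its Grundy value is 12.
For heap B, compute g(0), g(1), … with moves {5, 6}:
g(0) = mex{} = 0
g(1) = mex{} = 0
g(2) = mex{} = 0
g(3) = mex{} = 0
g(4) = mex{} = 0
g(5) = mex{0} = 1
g(6) = mex{0} = 1
g(7) = mex{0} = 1
g(8) = mex{0} = 1
g(9) = mex{0} = 1
g(10) = mex{0,1} = 2
g(11) = mex{1} = 0
g(12) = mex{1} = 0
g(13) = mex{1} = 0
g(14) = mex{1} = 0
So g(14) = 0.
Grundy values for heap C (subtraction set {2, 3, 4}):
g(0) = mex{} = 0
g(1) = mex{} = 0
g(2) = mex{0} = 1
g(3) = mex{0} = 1
g(4) = mex{0,1} = 2
g(5) = mex{0,1} = 2
g(6) = mex{1,2} = 0
So g(6) = 0.
By the Sprague-Grundy theorem, the Grundy value of a sum of independent games is the XOR of the component values.
Combined value = 12 XOR 0 XOR 0 = 12.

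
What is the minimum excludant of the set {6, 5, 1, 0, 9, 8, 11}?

The values 0, 1 are all present; 2 is the first non-negative integer missing from the set.

2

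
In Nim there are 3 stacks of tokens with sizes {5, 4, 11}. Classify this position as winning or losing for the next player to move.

Compute the nim-sum pairwise:
5 ⊕ 4 = 1
1 ⊕ 11 = 10
The nim-sum is 10 ≠ 0, so this is an N-position: the player to move can win.

Winning position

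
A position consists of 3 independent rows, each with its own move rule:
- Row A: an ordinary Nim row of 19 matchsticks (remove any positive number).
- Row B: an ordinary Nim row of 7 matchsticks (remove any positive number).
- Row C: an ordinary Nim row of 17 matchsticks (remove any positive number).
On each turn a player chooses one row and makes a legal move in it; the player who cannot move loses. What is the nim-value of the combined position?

5

Row A is a plain Nim row of size 19, so its Grundy value is 19.
Row B is a plain Nim row of size 7, so its Grundy value is 7.
Row C is a plain Nim row of size 17, so its Grundy value is 17.
The value of a disjunctive sum is the nim-sum of the parts.
Combined value = 19 XOR 7 XOR 17 = 5.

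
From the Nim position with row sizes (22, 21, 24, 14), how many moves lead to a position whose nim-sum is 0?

Compute the nim-sum pairwise:
22 ^ 21 = 3
3 ^ 24 = 27
27 ^ 14 = 21
The overall nim-sum is X = 21. A row of size p has a winning move iff p XOR X < p (reduce it to p XOR X).
  22: 22 XOR 21 = 3 < 22 — winning move (to 3).
  21: 21 XOR 21 = 0 < 21 — winning move (to 0).
  24: 24 XOR 21 = 13 < 24 — winning move (to 13).
  14: 14 XOR 21 = 27 ≥ 14 — no move.
That gives 3 winning moves.

3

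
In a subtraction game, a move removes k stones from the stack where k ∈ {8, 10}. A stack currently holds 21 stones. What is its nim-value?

Build the Grundy sequence with g(k) = mex{g(k−s) : s ∈ {8, 10}, s ≤ k}:
k:     0  1  2  3  4  5  6  7  8  9 10 11 12 13 14 15 16 17 18 19 20 21
g(k):  0  0  0  0  0  0  0  0  1  1  1  1  1  1  1  1  2  2  0  0  0  0
So g(21) = 0.

0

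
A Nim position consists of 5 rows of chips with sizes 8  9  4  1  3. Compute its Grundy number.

7

Write each in binary and XOR column by column:
  1000  (8)
  1001  (9)
  0100  (4)
  0001  (1)
  0011  (3)
  ----
  0111  (7)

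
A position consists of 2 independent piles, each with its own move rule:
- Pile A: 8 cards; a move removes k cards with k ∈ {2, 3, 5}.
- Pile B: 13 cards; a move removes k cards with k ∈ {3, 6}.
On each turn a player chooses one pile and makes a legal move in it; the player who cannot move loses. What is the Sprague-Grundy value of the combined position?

1

Build the Grundy sequence for pile A with g(k) = mex{g(k−s) : s ∈ {2, 3, 5}, s ≤ k}:
k:     0  1  2  3  4  5  6  7  8
g(k):  0  0  1  1  2  2  3  0  0
So g(8) = 0.
Build the Grundy sequence for pile B with g(k) = mex{g(k−s) : s ∈ {3, 6}, s ≤ k}:
g(0) = mex{} = 0
g(1) = mex{} = 0
g(2) = mex{} = 0
g(3) = mex{0} = 1
g(4) = mex{0} = 1
g(5) = mex{0} = 1
g(6) = mex{0,1} = 2
g(7) = mex{0,1} = 2
g(8) = mex{0,1} = 2
g(9) = mex{1,2} = 0
g(10) = mex{1,2} = 0
g(11) = mex{1,2} = 0
g(12) = mex{0,2} = 1
g(13) = mex{0,2} = 1
So g(13) = 1.
The value of a disjunctive sum is the nim-sum of the parts.
Combined value = 0 XOR 1 = 1.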